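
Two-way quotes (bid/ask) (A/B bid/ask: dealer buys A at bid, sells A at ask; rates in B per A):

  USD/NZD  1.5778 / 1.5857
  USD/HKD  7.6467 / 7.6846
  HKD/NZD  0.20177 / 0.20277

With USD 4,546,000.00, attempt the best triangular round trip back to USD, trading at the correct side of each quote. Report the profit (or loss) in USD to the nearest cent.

Net profit: USD 57,163.65

Best loop USD → NZD → HKD → USD:
USD 4,546,000.00 × 1.5778 (sell USD at bid) = NZD 7,172,678.80
NZD 7,172,678.80 ÷ 0.20277 (buy HKD at ask) = HKD 35,373,471.42
HKD 35,373,471.42 ÷ 7.6846 (buy USD at ask) = USD 4,603,163.65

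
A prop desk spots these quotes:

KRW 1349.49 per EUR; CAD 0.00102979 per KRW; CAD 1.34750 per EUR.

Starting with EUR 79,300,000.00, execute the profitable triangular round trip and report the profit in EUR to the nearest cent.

Profit: EUR 2,482,946.68

Profitable loop is EUR → KRW → CAD → EUR:
EUR 79,300,000.00 × 1349.49 = KRW 107,014,557,000
KRW 107,014,557,000 × 0.00102979 = CAD 110,202,520.65
CAD 110,202,520.65 ÷ 1.34750 = EUR 81,782,946.68
Profit = EUR 81,782,946.68 − EUR 79,300,000.00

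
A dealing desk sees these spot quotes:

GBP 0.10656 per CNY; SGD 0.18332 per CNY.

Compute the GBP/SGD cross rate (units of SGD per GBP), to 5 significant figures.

1 GBP ÷ 0.10656 = 9.38438 CNY
9.38438 CNY × 0.18332 = 1.72035 SGD

GBP/SGD = 1.7203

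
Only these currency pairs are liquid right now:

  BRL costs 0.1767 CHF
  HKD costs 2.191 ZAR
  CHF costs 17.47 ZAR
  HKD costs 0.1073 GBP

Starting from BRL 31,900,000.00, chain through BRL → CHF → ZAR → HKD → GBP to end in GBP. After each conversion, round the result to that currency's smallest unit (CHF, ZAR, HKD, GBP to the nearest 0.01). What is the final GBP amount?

BRL 31,900,000.00 × 0.1767 = CHF 5,636,730.00
CHF 5,636,730.00 × 17.47 = ZAR 98,473,673.10
ZAR 98,473,673.10 ÷ 2.191 = HKD 44,944,624.87
HKD 44,944,624.87 × 0.1073 = GBP 4,822,558.25

GBP 4,822,558.25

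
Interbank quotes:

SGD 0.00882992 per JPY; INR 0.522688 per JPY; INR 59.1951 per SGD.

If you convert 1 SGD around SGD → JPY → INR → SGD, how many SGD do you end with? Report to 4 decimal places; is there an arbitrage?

Around SGD → JPY → INR → SGD: 1 ÷ 0.00882992 × 0.522688 ÷ 59.1951 = 1.000000
Product ≈ 1 (deviation 0.000%, within rounding noise).

1.0000 (no arbitrage)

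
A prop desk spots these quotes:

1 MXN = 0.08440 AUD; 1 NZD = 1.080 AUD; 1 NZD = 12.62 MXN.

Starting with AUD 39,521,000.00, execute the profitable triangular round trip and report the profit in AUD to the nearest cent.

Profitable loop is AUD → MXN → NZD → AUD:
AUD 39,521,000.00 ÷ 0.08440 = MXN 468,258,293.84
MXN 468,258,293.84 ÷ 12.62 = NZD 37,104,460.68
NZD 37,104,460.68 × 1.080 = AUD 40,072,817.54
Profit = AUD 40,072,817.54 − AUD 39,521,000.00

Profit: AUD 551,817.54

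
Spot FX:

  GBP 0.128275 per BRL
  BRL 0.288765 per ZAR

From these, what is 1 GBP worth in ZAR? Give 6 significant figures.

GBP/ZAR = 26.9969

1 GBP ÷ 0.128275 = 7.79575 BRL
7.79575 BRL ÷ 0.288765 = 26.9969 ZAR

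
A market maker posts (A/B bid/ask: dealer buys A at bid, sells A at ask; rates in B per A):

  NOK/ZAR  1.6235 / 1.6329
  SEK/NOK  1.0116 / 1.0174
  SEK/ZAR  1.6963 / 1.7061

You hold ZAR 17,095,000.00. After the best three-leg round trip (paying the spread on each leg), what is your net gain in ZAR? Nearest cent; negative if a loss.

Net profit: ZAR 360,023.78

Best loop ZAR → NOK → SEK → ZAR:
ZAR 17,095,000.00 ÷ 1.6329 (buy NOK at ask) = NOK 10,469,104.05
NOK 10,469,104.05 ÷ 1.0174 (buy SEK at ask) = SEK 10,290,057.06
SEK 10,290,057.06 × 1.6963 (sell SEK at bid) = ZAR 17,455,023.78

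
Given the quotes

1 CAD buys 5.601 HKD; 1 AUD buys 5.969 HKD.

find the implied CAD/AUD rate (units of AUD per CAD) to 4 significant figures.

CAD/AUD = 0.9383

1 CAD × 5.601 = 5.601 HKD
5.601 HKD ÷ 5.969 = 0.938348 AUD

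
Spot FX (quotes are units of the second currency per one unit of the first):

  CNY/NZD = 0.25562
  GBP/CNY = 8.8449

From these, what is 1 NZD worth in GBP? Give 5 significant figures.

NZD/GBP = 0.44230

1 NZD ÷ 0.25562 = 3.91206 CNY
3.91206 CNY ÷ 8.8449 = 0.442295 GBP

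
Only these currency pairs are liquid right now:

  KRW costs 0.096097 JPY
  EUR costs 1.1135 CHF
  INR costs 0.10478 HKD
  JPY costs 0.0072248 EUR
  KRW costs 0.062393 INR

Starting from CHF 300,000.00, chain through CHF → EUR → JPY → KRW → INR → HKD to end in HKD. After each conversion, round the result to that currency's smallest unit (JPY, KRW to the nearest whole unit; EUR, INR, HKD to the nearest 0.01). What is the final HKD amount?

HKD 2,536,936.74

CHF 300,000.00 ÷ 1.1135 = EUR 269,420.75
EUR 269,420.75 ÷ 0.0072248 = JPY 37,291,101
JPY 37,291,101 ÷ 0.096097 = KRW 388,056,870
KRW 388,056,870 × 0.062393 = INR 24,212,032.29
INR 24,212,032.29 × 0.10478 = HKD 2,536,936.74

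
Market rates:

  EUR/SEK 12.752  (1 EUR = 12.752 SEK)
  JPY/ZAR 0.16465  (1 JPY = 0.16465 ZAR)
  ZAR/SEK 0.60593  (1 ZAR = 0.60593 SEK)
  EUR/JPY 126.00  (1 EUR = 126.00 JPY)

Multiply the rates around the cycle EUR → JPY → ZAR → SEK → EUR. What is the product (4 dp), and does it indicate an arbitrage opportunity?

0.9858 (arbitrage exists)

Around EUR → JPY → ZAR → SEK → EUR: 1 × 126.00 × 0.16465 × 0.60593 ÷ 12.752 = 0.985772
Product < 1; profitable direction is EUR → SEK → ZAR → JPY → EUR.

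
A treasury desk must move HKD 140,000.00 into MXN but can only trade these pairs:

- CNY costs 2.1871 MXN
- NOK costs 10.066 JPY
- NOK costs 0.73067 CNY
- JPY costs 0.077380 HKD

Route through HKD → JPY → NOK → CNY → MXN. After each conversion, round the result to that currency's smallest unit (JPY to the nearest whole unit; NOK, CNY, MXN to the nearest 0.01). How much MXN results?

MXN 287,231.65

HKD 140,000.00 ÷ 0.077380 = JPY 1,809,253
JPY 1,809,253 ÷ 10.066 = NOK 179,739.02
NOK 179,739.02 × 0.73067 = CNY 131,329.91
CNY 131,329.91 × 2.1871 = MXN 287,231.65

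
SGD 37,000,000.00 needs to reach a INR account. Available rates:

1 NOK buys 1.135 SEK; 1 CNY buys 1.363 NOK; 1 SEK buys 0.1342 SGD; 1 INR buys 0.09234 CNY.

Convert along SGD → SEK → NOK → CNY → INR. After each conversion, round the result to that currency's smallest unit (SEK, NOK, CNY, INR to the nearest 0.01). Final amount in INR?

SGD 37,000,000.00 ÷ 0.1342 = SEK 275,707,898.66
SEK 275,707,898.66 ÷ 1.135 = NOK 242,914,448.16
NOK 242,914,448.16 ÷ 1.363 = CNY 178,220,431.52
CNY 178,220,431.52 ÷ 0.09234 = INR 1,930,045,825.43

INR 1,930,045,825.43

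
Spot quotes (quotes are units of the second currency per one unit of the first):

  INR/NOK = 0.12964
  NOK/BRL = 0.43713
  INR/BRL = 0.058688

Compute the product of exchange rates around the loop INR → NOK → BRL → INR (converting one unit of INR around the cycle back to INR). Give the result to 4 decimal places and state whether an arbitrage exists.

0.9656 (arbitrage exists)

Around INR → NOK → BRL → INR: 1 × 0.12964 × 0.43713 ÷ 0.058688 = 0.965607
Product < 1; profitable direction is INR → BRL → NOK → INR.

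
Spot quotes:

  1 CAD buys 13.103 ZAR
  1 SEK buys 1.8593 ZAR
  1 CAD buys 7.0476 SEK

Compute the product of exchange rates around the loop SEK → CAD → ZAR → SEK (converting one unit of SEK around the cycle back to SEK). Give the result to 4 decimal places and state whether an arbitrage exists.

1.0000 (no arbitrage)

Around SEK → CAD → ZAR → SEK: 1 ÷ 7.0476 × 13.103 ÷ 1.8593 = 0.999954
Product ≈ 1 (deviation 0.005%, within rounding noise).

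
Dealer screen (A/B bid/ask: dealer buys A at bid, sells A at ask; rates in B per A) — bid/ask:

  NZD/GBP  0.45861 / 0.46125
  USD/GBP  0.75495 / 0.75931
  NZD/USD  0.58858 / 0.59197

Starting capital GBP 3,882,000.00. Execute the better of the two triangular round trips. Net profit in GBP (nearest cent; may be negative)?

Net profit: GBP 78,775.56

Best loop GBP → USD → NZD → GBP:
GBP 3,882,000.00 ÷ 0.75931 (buy USD at ask) = USD 5,112,536.38
USD 5,112,536.38 ÷ 0.59197 (buy NZD at ask) = NZD 8,636,478.84
NZD 8,636,478.84 × 0.45861 (sell NZD at bid) = GBP 3,960,775.56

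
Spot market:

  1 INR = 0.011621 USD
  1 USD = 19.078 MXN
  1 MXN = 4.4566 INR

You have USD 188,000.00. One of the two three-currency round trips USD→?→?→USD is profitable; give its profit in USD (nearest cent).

Profit: USD 2,273.30

Profitable loop is USD → INR → MXN → USD:
USD 188,000.00 ÷ 0.011621 = INR 16,177,609.50
INR 16,177,609.50 ÷ 4.4566 = MXN 3,630,033.99
MXN 3,630,033.99 ÷ 19.078 = USD 190,273.30
Profit = USD 190,273.30 − USD 188,000.00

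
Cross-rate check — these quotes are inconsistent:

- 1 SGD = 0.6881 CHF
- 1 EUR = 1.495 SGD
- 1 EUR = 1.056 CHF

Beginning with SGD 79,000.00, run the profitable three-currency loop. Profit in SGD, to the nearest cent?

Profit: SGD 2,095.78

Profitable loop is SGD → EUR → CHF → SGD:
SGD 79,000.00 ÷ 1.495 = EUR 52,842.81
EUR 52,842.81 × 1.056 = CHF 55,802.01
CHF 55,802.01 ÷ 0.6881 = SGD 81,095.78
Profit = SGD 81,095.78 − SGD 79,000.00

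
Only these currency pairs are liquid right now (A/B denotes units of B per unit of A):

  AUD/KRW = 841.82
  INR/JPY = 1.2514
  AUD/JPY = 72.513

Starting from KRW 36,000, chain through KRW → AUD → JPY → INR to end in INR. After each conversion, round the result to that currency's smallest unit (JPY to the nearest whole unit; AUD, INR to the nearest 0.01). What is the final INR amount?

KRW 36,000 ÷ 841.82 = AUD 42.76
AUD 42.76 × 72.513 = JPY 3,101
JPY 3,101 ÷ 1.2514 = INR 2,478.02

INR 2,478.02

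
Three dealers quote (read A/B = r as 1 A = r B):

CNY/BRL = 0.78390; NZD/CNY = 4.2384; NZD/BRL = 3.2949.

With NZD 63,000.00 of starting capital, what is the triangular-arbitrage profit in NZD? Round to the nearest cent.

Profitable loop is NZD → CNY → BRL → NZD:
NZD 63,000.00 × 4.2384 = CNY 267,019.20
CNY 267,019.20 × 0.78390 = BRL 209,316.35
BRL 209,316.35 ÷ 3.2949 = NZD 63,527.38
Profit = NZD 63,527.38 − NZD 63,000.00

Profit: NZD 527.38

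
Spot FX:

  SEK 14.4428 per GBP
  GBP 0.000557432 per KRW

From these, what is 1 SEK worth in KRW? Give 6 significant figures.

SEK/KRW = 124.210

1 SEK ÷ 14.4428 = 0.0692387 GBP
0.0692387 GBP ÷ 0.000557432 = 124.21 KRW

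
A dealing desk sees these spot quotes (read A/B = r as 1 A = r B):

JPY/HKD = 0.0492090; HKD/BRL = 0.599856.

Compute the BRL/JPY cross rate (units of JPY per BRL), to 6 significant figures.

BRL/JPY = 33.8773

1 BRL ÷ 0.599856 = 1.66707 HKD
1.66707 HKD ÷ 0.0492090 = 33.8773 JPY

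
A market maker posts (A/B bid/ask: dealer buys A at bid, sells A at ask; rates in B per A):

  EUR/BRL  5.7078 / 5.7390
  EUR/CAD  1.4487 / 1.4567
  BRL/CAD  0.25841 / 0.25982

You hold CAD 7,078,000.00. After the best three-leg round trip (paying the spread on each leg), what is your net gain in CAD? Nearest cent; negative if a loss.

Net profit: CAD 88,688.05

Best loop CAD → EUR → BRL → CAD:
CAD 7,078,000.00 ÷ 1.4567 (buy EUR at ask) = EUR 4,858,927.71
EUR 4,858,927.71 × 5.7078 (sell EUR at bid) = BRL 27,733,787.60
BRL 27,733,787.60 × 0.25841 (sell BRL at bid) = CAD 7,166,688.05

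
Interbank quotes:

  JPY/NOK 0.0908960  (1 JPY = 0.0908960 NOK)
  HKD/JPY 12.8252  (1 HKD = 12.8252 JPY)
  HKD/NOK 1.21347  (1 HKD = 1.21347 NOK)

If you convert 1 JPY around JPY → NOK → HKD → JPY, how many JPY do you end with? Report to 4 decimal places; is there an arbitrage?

0.9607 (arbitrage exists)

Around JPY → NOK → HKD → JPY: 1 × 0.0908960 ÷ 1.21347 × 12.8252 = 0.960682
Product < 1; profitable direction is JPY → HKD → NOK → JPY.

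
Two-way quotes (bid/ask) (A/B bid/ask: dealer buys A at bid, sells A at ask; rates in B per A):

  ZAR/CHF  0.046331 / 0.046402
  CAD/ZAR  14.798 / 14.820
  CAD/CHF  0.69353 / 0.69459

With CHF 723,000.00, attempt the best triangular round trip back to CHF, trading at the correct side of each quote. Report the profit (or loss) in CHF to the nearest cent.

Net profit: CHF 6,152.96

Best loop CHF → ZAR → CAD → CHF:
CHF 723,000.00 ÷ 0.046402 (buy ZAR at ask) = ZAR 15,581,224.95
ZAR 15,581,224.95 ÷ 14.820 (buy CAD at ask) = CAD 1,051,364.71
CAD 1,051,364.71 × 0.69353 (sell CAD at bid) = CHF 729,152.96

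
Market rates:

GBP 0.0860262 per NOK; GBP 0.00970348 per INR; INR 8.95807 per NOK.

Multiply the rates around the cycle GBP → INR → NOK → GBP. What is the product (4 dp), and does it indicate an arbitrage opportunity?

0.9897 (arbitrage exists)

Around GBP → INR → NOK → GBP: 1 ÷ 0.00970348 ÷ 8.95807 × 0.0860262 = 0.989666
Product < 1; profitable direction is GBP → NOK → INR → GBP.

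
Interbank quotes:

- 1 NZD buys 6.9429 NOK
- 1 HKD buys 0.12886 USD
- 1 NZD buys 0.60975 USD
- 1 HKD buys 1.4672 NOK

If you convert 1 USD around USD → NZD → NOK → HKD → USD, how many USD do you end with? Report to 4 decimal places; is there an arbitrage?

1.0000 (no arbitrage)

Around USD → NZD → NOK → HKD → USD: 1 ÷ 0.60975 × 6.9429 ÷ 1.4672 × 0.12886 = 1.000041
Product ≈ 1 (deviation 0.004%, within rounding noise).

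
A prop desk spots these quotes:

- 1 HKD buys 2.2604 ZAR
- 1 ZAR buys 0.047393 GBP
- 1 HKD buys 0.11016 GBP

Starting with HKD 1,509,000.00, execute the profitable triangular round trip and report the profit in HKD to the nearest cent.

Profitable loop is HKD → GBP → ZAR → HKD:
HKD 1,509,000.00 × 0.11016 = GBP 166,231.44
GBP 166,231.44 ÷ 0.047393 = ZAR 3,507,510.39
ZAR 3,507,510.39 ÷ 2.2604 = HKD 1,551,721.11
Profit = HKD 1,551,721.11 − HKD 1,509,000.00

Profit: HKD 42,721.11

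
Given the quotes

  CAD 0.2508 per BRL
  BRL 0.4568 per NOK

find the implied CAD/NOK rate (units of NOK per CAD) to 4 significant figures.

CAD/NOK = 8.729

1 CAD ÷ 0.2508 = 3.98724 BRL
3.98724 BRL ÷ 0.4568 = 8.72864 NOK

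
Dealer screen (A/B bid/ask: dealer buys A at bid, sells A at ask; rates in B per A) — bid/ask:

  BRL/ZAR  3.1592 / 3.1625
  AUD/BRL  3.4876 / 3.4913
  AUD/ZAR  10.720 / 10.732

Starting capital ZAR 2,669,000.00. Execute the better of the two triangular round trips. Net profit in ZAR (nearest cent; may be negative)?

Best loop ZAR → AUD → BRL → ZAR:
ZAR 2,669,000.00 ÷ 10.732 (buy AUD at ask) = AUD 248,695.49
AUD 248,695.49 × 3.4876 (sell AUD at bid) = BRL 867,350.39
BRL 867,350.39 × 3.1592 (sell BRL at bid) = ZAR 2,740,133.36

Net profit: ZAR 71,133.36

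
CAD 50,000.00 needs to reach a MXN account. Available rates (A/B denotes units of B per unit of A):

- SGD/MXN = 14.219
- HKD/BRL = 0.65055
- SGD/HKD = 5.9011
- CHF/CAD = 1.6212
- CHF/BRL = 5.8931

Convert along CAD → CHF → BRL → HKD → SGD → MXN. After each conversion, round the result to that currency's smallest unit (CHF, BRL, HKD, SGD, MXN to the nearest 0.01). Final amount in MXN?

CAD 50,000.00 ÷ 1.6212 = CHF 30,841.35
CHF 30,841.35 × 5.8931 = BRL 181,751.16
BRL 181,751.16 ÷ 0.65055 = HKD 279,380.77
HKD 279,380.77 ÷ 5.9011 = SGD 47,343.85
SGD 47,343.85 × 14.219 = MXN 673,182.20

MXN 673,182.20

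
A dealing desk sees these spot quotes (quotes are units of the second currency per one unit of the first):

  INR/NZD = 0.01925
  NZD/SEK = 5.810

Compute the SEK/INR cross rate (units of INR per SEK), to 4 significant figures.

SEK/INR = 8.941

1 SEK ÷ 5.810 = 0.172117 NZD
0.172117 NZD ÷ 0.01925 = 8.94114 INR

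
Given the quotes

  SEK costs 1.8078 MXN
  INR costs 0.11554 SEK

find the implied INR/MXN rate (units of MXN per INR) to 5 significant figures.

1 INR × 0.11554 = 0.11554 SEK
0.11554 SEK × 1.8078 = 0.208873 MXN

INR/MXN = 0.20887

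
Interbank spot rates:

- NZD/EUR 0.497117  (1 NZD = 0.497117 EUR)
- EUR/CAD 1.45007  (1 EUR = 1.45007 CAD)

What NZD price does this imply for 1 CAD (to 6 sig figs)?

1 CAD ÷ 1.45007 = 0.689622 EUR
0.689622 EUR ÷ 0.497117 = 1.38724 NZD

CAD/NZD = 1.38724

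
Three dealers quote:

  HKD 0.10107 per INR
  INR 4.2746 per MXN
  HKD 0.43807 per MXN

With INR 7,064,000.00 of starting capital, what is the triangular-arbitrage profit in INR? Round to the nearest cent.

Profitable loop is INR → MXN → HKD → INR:
INR 7,064,000.00 ÷ 4.2746 = MXN 1,652,552.29
MXN 1,652,552.29 × 0.43807 = HKD 723,933.58
HKD 723,933.58 ÷ 0.10107 = INR 7,162,694.96
Profit = INR 7,162,694.96 − INR 7,064,000.00

Profit: INR 98,694.96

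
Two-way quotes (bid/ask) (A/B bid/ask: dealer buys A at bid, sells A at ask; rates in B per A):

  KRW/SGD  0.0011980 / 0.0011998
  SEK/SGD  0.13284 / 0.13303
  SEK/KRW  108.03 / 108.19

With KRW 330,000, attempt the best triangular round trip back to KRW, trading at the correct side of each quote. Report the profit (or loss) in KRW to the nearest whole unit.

Net profit: KRW 7,712

Best loop KRW → SEK → SGD → KRW:
KRW 330,000 ÷ 108.19 (buy SEK at ask) = SEK 3,050.19
SEK 3,050.19 × 0.13284 (sell SEK at bid) = SGD 405.19
SGD 405.19 ÷ 0.0011998 (buy KRW at ask) = KRW 337,712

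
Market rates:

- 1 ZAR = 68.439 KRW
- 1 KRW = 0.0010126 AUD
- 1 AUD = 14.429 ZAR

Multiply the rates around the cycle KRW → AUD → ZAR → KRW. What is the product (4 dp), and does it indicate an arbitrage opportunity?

0.9999 (no arbitrage)

Around KRW → AUD → ZAR → KRW: 1 × 0.0010126 × 14.429 × 68.439 = 0.999949
Product ≈ 1 (deviation 0.005%, within rounding noise).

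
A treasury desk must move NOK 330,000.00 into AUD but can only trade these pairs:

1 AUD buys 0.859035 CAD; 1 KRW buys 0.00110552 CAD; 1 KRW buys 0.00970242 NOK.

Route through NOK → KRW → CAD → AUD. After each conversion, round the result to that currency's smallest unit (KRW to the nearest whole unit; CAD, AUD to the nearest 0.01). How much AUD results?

NOK 330,000.00 ÷ 0.00970242 = KRW 34,012,133
KRW 34,012,133 × 0.00110552 = CAD 37,601.09
CAD 37,601.09 ÷ 0.859035 = AUD 43,771.31

AUD 43,771.31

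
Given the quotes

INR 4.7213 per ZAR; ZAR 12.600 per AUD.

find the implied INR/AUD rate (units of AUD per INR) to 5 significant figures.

INR/AUD = 0.016810

1 INR ÷ 4.7213 = 0.211806 ZAR
0.211806 ZAR ÷ 12.600 = 0.01681 AUD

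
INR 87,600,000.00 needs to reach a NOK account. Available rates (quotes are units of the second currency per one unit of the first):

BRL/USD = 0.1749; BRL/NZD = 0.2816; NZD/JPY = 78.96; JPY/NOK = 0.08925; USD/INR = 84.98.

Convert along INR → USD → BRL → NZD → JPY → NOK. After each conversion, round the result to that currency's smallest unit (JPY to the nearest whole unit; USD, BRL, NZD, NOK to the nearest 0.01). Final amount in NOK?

NOK 11,696,221.51

INR 87,600,000.00 ÷ 84.98 = USD 1,030,830.78
USD 1,030,830.78 ÷ 0.1749 = BRL 5,893,829.50
BRL 5,893,829.50 × 0.2816 = NZD 1,659,702.39
NZD 1,659,702.39 × 78.96 = JPY 131,050,101
JPY 131,050,101 × 0.08925 = NOK 11,696,221.51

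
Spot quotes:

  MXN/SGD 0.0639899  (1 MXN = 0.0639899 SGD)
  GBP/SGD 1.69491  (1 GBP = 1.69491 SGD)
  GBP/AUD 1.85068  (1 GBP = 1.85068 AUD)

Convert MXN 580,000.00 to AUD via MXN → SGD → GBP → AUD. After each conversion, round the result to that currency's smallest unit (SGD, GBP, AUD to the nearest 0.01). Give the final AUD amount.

MXN 580,000.00 × 0.0639899 = SGD 37,114.14
SGD 37,114.14 ÷ 1.69491 = GBP 21,897.41
GBP 21,897.41 × 1.85068 = AUD 40,525.10

AUD 40,525.10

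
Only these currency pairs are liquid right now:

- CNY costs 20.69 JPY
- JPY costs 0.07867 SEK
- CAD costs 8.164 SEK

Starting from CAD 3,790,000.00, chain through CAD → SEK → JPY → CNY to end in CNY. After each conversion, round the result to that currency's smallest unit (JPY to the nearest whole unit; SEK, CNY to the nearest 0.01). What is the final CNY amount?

CAD 3,790,000.00 × 8.164 = SEK 30,941,560.00
SEK 30,941,560.00 ÷ 0.07867 = JPY 393,308,250
JPY 393,308,250 ÷ 20.69 = CNY 19,009,581.92

CNY 19,009,581.92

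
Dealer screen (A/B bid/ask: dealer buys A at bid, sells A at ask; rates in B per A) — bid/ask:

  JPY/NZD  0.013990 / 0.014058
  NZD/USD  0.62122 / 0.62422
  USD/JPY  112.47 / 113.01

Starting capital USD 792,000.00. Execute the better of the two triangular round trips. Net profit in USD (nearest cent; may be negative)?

Best loop USD → NZD → JPY → USD:
USD 792,000.00 ÷ 0.62422 (buy NZD at ask) = NZD 1,268,783.44
NZD 1,268,783.44 ÷ 0.014058 (buy JPY at ask) = JPY 90,253,481
JPY 90,253,481 ÷ 113.01 (buy USD at ask) = USD 798,632.70

Net profit: USD 6,632.70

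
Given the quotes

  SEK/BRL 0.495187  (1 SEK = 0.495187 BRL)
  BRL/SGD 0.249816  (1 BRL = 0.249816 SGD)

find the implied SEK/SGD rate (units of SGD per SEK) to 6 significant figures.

1 SEK × 0.495187 = 0.495187 BRL
0.495187 BRL × 0.249816 = 0.123706 SGD

SEK/SGD = 0.123706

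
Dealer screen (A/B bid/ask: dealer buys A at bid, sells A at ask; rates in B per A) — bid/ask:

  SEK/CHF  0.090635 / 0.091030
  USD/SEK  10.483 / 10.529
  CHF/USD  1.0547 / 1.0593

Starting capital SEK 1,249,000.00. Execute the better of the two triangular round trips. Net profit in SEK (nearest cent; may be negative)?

Net profit: SEK 2,621.20

Best loop SEK → CHF → USD → SEK:
SEK 1,249,000.00 × 0.090635 (sell SEK at bid) = CHF 113,203.11
CHF 113,203.11 × 1.0547 (sell CHF at bid) = USD 119,395.33
USD 119,395.33 × 10.483 (sell USD at bid) = SEK 1,251,621.20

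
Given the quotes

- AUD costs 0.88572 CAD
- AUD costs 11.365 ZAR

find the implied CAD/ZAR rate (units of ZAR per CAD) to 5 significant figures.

1 CAD ÷ 0.88572 = 1.12902 AUD
1.12902 AUD × 11.365 = 12.8314 ZAR

CAD/ZAR = 12.831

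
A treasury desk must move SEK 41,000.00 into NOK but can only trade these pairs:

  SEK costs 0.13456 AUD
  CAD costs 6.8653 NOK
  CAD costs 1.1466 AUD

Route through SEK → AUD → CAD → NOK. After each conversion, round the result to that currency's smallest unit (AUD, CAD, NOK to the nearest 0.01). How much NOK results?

NOK 33,032.94

SEK 41,000.00 × 0.13456 = AUD 5,516.96
AUD 5,516.96 ÷ 1.1466 = CAD 4,811.58
CAD 4,811.58 × 6.8653 = NOK 33,032.94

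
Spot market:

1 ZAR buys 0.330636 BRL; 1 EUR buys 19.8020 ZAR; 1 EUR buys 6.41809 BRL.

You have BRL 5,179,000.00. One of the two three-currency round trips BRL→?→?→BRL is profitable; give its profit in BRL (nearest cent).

Profit: BRL 104,227.38

Profitable loop is BRL → EUR → ZAR → BRL:
BRL 5,179,000.00 ÷ 6.41809 = EUR 806,937.89
EUR 806,937.89 × 19.8020 = ZAR 15,978,984.09
ZAR 15,978,984.09 × 0.330636 = BRL 5,283,227.38
Profit = BRL 5,283,227.38 − BRL 5,179,000.00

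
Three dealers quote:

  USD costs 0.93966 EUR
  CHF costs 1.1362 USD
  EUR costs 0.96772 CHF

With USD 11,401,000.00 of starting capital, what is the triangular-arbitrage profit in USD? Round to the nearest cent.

Profit: USD 378,264.87

Profitable loop is USD → EUR → CHF → USD:
USD 11,401,000.00 × 0.93966 = EUR 10,713,063.66
EUR 10,713,063.66 × 0.96772 = CHF 10,367,245.97
CHF 10,367,245.97 × 1.1362 = USD 11,779,264.87
Profit = USD 11,779,264.87 − USD 11,401,000.00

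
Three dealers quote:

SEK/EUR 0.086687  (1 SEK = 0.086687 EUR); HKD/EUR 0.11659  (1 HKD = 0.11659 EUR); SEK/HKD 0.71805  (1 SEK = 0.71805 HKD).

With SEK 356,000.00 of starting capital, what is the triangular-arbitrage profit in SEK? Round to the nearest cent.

Profitable loop is SEK → EUR → HKD → SEK:
SEK 356,000.00 × 0.086687 = EUR 30,860.57
EUR 30,860.57 ÷ 0.11659 = HKD 264,693.13
HKD 264,693.13 ÷ 0.71805 = SEK 368,627.71
Profit = SEK 368,627.71 − SEK 356,000.00

Profit: SEK 12,627.71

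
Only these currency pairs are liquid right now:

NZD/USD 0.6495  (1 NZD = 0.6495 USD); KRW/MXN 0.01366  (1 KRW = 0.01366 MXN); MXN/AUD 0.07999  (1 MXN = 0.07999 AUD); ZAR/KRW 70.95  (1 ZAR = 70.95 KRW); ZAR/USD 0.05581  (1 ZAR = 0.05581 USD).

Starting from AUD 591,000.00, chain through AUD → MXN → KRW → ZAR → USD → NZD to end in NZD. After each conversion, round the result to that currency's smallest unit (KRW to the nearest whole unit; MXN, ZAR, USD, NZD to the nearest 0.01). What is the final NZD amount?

AUD 591,000.00 ÷ 0.07999 = MXN 7,388,423.55
MXN 7,388,423.55 ÷ 0.01366 = KRW 540,880,201
KRW 540,880,201 ÷ 70.95 = ZAR 7,623,399.59
ZAR 7,623,399.59 × 0.05581 = USD 425,461.93
USD 425,461.93 ÷ 0.6495 = NZD 655,060.71

NZD 655,060.71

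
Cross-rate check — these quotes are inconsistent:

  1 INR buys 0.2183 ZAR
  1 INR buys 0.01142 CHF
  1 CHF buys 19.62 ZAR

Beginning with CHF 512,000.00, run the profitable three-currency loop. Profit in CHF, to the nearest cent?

Profitable loop is CHF → ZAR → INR → CHF:
CHF 512,000.00 × 19.62 = ZAR 10,045,440.00
ZAR 10,045,440.00 ÷ 0.2183 = INR 46,016,674.30
INR 46,016,674.30 × 0.01142 = CHF 525,510.42
Profit = CHF 525,510.42 − CHF 512,000.00

Profit: CHF 13,510.42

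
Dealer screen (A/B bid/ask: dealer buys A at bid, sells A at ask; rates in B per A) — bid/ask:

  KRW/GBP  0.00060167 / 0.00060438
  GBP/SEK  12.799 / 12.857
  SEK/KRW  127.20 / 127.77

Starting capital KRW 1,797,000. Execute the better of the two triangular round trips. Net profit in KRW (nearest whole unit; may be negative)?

Net profit: KRW 12,962

Best loop KRW → SEK → GBP → KRW:
KRW 1,797,000 ÷ 127.77 (buy SEK at ask) = SEK 14,064.33
SEK 14,064.33 ÷ 12.857 (buy GBP at ask) = GBP 1,093.90
GBP 1,093.90 ÷ 0.00060438 (buy KRW at ask) = KRW 1,809,962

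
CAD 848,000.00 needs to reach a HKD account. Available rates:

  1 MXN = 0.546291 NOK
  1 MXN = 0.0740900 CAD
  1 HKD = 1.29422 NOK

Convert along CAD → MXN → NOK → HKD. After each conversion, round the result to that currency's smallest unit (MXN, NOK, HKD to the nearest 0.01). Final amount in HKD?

HKD 4,831,168.63

CAD 848,000.00 ÷ 0.0740900 = MXN 11,445,539.21
MXN 11,445,539.21 × 0.546291 = NOK 6,252,595.06
NOK 6,252,595.06 ÷ 1.29422 = HKD 4,831,168.63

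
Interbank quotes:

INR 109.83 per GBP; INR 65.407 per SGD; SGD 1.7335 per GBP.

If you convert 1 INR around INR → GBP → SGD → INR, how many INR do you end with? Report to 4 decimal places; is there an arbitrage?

1.0324 (arbitrage exists)

Around INR → GBP → SGD → INR: 1 ÷ 109.83 × 1.7335 × 65.407 = 1.032350
Product > 1; profitable direction is INR → GBP → SGD → INR.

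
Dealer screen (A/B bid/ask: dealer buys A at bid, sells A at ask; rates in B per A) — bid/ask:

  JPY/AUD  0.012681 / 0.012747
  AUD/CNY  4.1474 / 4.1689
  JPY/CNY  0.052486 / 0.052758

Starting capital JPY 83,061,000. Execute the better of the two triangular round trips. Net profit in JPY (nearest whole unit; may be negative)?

Net result: JPY -259,490 (no profitable arbitrage after spreads)

Best loop JPY → AUD → CNY → JPY:
JPY 83,061,000 × 0.012681 (sell JPY at bid) = AUD 1,053,296.54
AUD 1,053,296.54 × 4.1474 (sell AUD at bid) = CNY 4,368,442.07
CNY 4,368,442.07 ÷ 0.052758 (buy JPY at ask) = JPY 82,801,510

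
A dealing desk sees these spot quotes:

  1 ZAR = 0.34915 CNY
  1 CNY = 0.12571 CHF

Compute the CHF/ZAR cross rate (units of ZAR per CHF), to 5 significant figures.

1 CHF ÷ 0.12571 = 7.95482 CNY
7.95482 CNY ÷ 0.34915 = 22.7834 ZAR

CHF/ZAR = 22.783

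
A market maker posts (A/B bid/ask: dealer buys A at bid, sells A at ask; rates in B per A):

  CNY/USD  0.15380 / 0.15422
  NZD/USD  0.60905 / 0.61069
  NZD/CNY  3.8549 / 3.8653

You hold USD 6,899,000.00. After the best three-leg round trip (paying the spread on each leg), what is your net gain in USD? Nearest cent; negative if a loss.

Net profit: USD 149,799.98

Best loop USD → CNY → NZD → USD:
USD 6,899,000.00 ÷ 0.15422 (buy CNY at ask) = CNY 44,734,794.45
CNY 44,734,794.45 ÷ 3.8653 (buy NZD at ask) = NZD 11,573,434.00
NZD 11,573,434.00 × 0.60905 (sell NZD at bid) = USD 7,048,799.98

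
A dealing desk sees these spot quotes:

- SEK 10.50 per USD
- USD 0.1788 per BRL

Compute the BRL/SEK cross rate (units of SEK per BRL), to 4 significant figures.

BRL/SEK = 1.877

1 BRL × 0.1788 = 0.1788 USD
0.1788 USD × 10.50 = 1.8774 SEK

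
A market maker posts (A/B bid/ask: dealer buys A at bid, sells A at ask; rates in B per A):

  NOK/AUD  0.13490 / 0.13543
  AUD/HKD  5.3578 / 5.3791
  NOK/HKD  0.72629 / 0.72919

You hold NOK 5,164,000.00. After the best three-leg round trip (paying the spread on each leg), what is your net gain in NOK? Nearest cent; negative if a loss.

Net result: NOK -15,605.69 (no profitable arbitrage after spreads)

Best loop NOK → HKD → AUD → NOK:
NOK 5,164,000.00 × 0.72629 (sell NOK at bid) = HKD 3,750,561.56
HKD 3,750,561.56 ÷ 5.3791 (buy AUD at ask) = AUD 697,247.04
AUD 697,247.04 ÷ 0.13543 (buy NOK at ask) = NOK 5,148,394.31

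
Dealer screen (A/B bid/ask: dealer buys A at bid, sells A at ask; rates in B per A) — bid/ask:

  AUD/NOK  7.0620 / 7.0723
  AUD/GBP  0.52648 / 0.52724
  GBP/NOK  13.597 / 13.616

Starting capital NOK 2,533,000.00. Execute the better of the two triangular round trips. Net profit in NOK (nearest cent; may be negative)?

Best loop NOK → AUD → GBP → NOK:
NOK 2,533,000.00 ÷ 7.0723 (buy AUD at ask) = AUD 358,157.88
AUD 358,157.88 × 0.52648 (sell AUD at bid) = GBP 188,562.96
GBP 188,562.96 × 13.597 (sell GBP at bid) = NOK 2,563,890.60

Net profit: NOK 30,890.60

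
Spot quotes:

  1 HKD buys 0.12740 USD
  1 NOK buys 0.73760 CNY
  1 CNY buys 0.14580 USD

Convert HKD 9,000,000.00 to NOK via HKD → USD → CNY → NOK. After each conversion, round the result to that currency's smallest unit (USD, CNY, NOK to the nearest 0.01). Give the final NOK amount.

NOK 10,661,873.01

HKD 9,000,000.00 × 0.12740 = USD 1,146,600.00
USD 1,146,600.00 ÷ 0.14580 = CNY 7,864,197.53
CNY 7,864,197.53 ÷ 0.73760 = NOK 10,661,873.01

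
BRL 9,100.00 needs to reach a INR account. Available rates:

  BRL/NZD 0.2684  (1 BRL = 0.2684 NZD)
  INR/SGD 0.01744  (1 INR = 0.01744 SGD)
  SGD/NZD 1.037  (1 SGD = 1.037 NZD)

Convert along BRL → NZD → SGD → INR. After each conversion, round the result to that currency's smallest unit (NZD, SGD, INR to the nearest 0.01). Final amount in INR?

BRL 9,100.00 × 0.2684 = NZD 2,442.44
NZD 2,442.44 ÷ 1.037 = SGD 2,355.29
SGD 2,355.29 ÷ 0.01744 = INR 135,051.03

INR 135,051.03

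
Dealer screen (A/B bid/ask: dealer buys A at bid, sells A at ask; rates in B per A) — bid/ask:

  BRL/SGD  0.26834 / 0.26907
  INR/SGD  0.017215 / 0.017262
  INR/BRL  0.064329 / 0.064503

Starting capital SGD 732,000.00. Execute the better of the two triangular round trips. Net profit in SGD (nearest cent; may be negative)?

Best loop SGD → INR → BRL → SGD:
SGD 732,000.00 ÷ 0.017262 (buy INR at ask) = INR 42,405,283.28
INR 42,405,283.28 × 0.064329 (sell INR at bid) = BRL 2,727,889.47
BRL 2,727,889.47 × 0.26834 (sell BRL at bid) = SGD 732,001.86

Net profit: SGD 1.86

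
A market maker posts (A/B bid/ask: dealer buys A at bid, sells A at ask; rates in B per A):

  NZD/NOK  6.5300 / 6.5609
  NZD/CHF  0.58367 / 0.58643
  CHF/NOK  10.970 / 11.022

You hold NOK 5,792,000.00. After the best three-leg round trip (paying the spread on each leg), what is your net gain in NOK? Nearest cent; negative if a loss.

Net profit: NOK 59,472.23

Best loop NOK → CHF → NZD → NOK:
NOK 5,792,000.00 ÷ 11.022 (buy CHF at ask) = CHF 525,494.47
CHF 525,494.47 ÷ 0.58643 (buy NZD at ask) = NZD 896,090.69
NZD 896,090.69 × 6.5300 (sell NZD at bid) = NOK 5,851,472.23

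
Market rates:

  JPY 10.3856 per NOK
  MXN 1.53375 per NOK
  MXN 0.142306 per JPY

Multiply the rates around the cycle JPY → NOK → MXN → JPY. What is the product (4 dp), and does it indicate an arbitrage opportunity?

Around JPY → NOK → MXN → JPY: 1 ÷ 10.3856 × 1.53375 ÷ 0.142306 = 1.037767
Product > 1; profitable direction is JPY → NOK → MXN → JPY.

1.0378 (arbitrage exists)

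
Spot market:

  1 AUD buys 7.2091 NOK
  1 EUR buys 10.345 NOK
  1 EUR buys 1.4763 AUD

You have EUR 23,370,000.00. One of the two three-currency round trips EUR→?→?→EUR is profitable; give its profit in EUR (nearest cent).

Profit: EUR 672,735.96

Profitable loop is EUR → AUD → NOK → EUR:
EUR 23,370,000.00 × 1.4763 = AUD 34,501,131.00
AUD 34,501,131.00 × 7.2091 = NOK 248,722,103.49
NOK 248,722,103.49 ÷ 10.345 = EUR 24,042,735.96
Profit = EUR 24,042,735.96 − EUR 23,370,000.00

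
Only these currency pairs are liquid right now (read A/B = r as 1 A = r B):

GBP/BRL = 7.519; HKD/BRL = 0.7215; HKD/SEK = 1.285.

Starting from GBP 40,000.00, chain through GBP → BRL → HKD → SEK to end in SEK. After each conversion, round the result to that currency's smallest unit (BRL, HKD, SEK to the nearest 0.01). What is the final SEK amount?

GBP 40,000.00 × 7.519 = BRL 300,760.00
BRL 300,760.00 ÷ 0.7215 = HKD 416,853.78
HKD 416,853.78 × 1.285 = SEK 535,657.11

SEK 535,657.11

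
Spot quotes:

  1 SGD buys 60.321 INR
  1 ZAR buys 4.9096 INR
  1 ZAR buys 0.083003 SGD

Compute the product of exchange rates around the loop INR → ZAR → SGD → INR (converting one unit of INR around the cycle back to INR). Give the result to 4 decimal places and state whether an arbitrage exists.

1.0198 (arbitrage exists)

Around INR → ZAR → SGD → INR: 1 ÷ 4.9096 × 0.083003 × 60.321 = 1.019803
Product > 1; profitable direction is INR → ZAR → SGD → INR.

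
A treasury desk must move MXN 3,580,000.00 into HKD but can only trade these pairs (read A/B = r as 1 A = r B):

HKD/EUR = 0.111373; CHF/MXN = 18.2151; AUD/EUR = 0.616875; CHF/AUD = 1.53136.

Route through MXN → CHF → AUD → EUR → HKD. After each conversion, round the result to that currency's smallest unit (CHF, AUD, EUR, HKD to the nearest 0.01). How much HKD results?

MXN 3,580,000.00 ÷ 18.2151 = CHF 196,540.23
CHF 196,540.23 × 1.53136 = AUD 300,973.85
AUD 300,973.85 × 0.616875 = EUR 185,663.24
EUR 185,663.24 ÷ 0.111373 = HKD 1,667,039.95

HKD 1,667,039.95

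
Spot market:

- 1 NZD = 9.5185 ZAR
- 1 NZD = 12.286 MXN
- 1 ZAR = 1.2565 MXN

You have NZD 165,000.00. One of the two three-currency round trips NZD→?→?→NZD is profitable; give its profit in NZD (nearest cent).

Profit: NZD 4,497.56

Profitable loop is NZD → MXN → ZAR → NZD:
NZD 165,000.00 × 12.286 = MXN 2,027,190.00
MXN 2,027,190.00 ÷ 1.2565 = ZAR 1,613,362.51
ZAR 1,613,362.51 ÷ 9.5185 = NZD 169,497.56
Profit = NZD 169,497.56 − NZD 165,000.00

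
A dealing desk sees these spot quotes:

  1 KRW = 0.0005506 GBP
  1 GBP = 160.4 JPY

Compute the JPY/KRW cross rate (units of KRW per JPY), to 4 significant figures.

JPY/KRW = 11.32

1 JPY ÷ 160.4 = 0.00623441 GBP
0.00623441 GBP ÷ 0.0005506 = 11.3229 KRW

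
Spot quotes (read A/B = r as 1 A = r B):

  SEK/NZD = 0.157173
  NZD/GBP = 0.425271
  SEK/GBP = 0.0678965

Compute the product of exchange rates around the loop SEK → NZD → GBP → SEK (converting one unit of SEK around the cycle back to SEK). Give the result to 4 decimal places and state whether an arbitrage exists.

0.9845 (arbitrage exists)

Around SEK → NZD → GBP → SEK: 1 × 0.157173 × 0.425271 ÷ 0.0678965 = 0.984456
Product < 1; profitable direction is SEK → GBP → NZD → SEK.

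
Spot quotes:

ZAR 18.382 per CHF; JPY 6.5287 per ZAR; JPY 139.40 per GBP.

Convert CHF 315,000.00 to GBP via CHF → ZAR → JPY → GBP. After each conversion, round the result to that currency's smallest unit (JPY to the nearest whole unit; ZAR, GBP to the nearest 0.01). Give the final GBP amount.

GBP 271,185.99

CHF 315,000.00 × 18.382 = ZAR 5,790,330.00
ZAR 5,790,330.00 × 6.5287 = JPY 37,803,327
JPY 37,803,327 ÷ 139.40 = GBP 271,185.99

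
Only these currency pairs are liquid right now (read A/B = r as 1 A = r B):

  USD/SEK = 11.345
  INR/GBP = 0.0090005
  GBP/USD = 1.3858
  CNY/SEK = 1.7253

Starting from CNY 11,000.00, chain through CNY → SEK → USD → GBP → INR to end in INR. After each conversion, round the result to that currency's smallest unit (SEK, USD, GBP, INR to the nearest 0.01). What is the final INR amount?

INR 134,116.99

CNY 11,000.00 × 1.7253 = SEK 18,978.30
SEK 18,978.30 ÷ 11.345 = USD 1,672.83
USD 1,672.83 ÷ 1.3858 = GBP 1,207.12
GBP 1,207.12 ÷ 0.0090005 = INR 134,116.99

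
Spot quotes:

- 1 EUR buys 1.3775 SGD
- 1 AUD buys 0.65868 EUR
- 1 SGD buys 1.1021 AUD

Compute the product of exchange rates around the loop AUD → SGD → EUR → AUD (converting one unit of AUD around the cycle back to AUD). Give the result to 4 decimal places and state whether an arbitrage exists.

1.0000 (no arbitrage)

Around AUD → SGD → EUR → AUD: 1 ÷ 1.1021 ÷ 1.3775 ÷ 0.65868 = 1.000030
Product ≈ 1 (deviation 0.003%, within rounding noise).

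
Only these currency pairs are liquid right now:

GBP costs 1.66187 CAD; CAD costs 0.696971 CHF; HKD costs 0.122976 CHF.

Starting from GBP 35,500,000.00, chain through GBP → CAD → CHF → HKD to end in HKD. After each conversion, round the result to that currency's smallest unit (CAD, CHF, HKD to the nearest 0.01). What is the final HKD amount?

GBP 35,500,000.00 × 1.66187 = CAD 58,996,385.00
CAD 58,996,385.00 × 0.696971 = CHF 41,118,769.45
CHF 41,118,769.45 ÷ 0.122976 = HKD 334,364,180.41

HKD 334,364,180.41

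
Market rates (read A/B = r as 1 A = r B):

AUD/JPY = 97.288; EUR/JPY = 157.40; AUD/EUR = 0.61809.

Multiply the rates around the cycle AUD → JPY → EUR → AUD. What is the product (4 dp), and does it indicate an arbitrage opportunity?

1.0000 (no arbitrage)

Around AUD → JPY → EUR → AUD: 1 × 97.288 ÷ 157.40 ÷ 0.61809 = 1.000007
Product ≈ 1 (deviation 0.001%, within rounding noise).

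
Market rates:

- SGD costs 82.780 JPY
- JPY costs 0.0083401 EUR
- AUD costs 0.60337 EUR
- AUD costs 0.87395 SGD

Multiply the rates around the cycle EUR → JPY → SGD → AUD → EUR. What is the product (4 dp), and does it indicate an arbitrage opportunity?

Around EUR → JPY → SGD → AUD → EUR: 1 ÷ 0.0083401 ÷ 82.780 ÷ 0.87395 × 0.60337 = 1.000001
Product ≈ 1 (deviation 0.000%, within rounding noise).

1.0000 (no arbitrage)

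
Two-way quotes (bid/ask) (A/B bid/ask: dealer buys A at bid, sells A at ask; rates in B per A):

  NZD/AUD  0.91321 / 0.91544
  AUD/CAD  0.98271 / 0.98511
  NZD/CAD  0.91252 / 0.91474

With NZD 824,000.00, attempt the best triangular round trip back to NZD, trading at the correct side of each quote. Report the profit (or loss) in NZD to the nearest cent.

Net profit: NZD 9,786.75

Best loop NZD → CAD → AUD → NZD:
NZD 824,000.00 × 0.91252 (sell NZD at bid) = CAD 751,916.48
CAD 751,916.48 ÷ 0.98511 (buy AUD at ask) = AUD 763,281.75
AUD 763,281.75 ÷ 0.91544 (buy NZD at ask) = NZD 833,786.75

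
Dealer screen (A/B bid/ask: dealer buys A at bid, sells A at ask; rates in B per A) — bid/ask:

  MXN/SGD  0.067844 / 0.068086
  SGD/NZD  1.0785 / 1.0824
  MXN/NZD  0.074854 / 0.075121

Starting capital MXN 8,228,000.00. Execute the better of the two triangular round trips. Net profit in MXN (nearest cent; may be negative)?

Best loop MXN → NZD → SGD → MXN:
MXN 8,228,000.00 × 0.074854 (sell MXN at bid) = NZD 615,898.71
NZD 615,898.71 ÷ 1.0824 (buy SGD at ask) = SGD 569,012.11
SGD 569,012.11 ÷ 0.068086 (buy MXN at ask) = MXN 8,357,255.73

Net profit: MXN 129,255.73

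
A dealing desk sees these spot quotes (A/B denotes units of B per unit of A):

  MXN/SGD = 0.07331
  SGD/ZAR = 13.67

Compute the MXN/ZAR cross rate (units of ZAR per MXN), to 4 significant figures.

MXN/ZAR = 1.002

1 MXN × 0.07331 = 0.07331 SGD
0.07331 SGD × 13.67 = 1.00215 ZAR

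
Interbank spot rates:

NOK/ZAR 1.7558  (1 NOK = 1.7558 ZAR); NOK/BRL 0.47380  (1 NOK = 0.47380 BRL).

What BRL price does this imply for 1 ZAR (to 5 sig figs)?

ZAR/BRL = 0.26985

1 ZAR ÷ 1.7558 = 0.569541 NOK
0.569541 NOK × 0.47380 = 0.269849 BRL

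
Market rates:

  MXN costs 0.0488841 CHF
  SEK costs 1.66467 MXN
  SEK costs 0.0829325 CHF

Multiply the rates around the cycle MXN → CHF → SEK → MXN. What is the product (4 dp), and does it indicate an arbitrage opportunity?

0.9812 (arbitrage exists)

Around MXN → CHF → SEK → MXN: 1 × 0.0488841 ÷ 0.0829325 × 1.66467 = 0.981230
Product < 1; profitable direction is MXN → SEK → CHF → MXN.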